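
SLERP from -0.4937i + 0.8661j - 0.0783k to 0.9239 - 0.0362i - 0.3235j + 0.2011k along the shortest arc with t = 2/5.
-0.4742 - 0.3405i + 0.7959j - 0.1602k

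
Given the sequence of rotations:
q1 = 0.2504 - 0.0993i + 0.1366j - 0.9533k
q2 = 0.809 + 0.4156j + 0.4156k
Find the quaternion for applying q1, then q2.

q2 · q1 = 0.542 - 0.5333i + 0.1733j - 0.6259k
0.542 - 0.5333i + 0.1733j - 0.6259k


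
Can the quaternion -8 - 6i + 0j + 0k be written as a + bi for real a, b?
Yes. The quaternion -8 - 6i has j- and k-coefficients y = z = 0, so it lies in the complex subalgebra spanned by 1 and i.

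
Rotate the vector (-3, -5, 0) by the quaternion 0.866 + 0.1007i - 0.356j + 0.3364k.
(1.711, -5.3, -1.728)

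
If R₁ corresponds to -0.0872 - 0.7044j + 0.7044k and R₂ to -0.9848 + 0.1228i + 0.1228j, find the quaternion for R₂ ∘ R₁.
0.1724 + 0.0758i + 0.5965j - 0.7802k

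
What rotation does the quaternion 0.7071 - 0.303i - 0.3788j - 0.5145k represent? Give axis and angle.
axis = (-0.4285, -0.5357, -0.7276), θ = π/2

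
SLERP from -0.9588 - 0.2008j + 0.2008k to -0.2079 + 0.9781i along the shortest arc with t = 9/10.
-0.3338 + 0.9418i - 0.028j + 0.028k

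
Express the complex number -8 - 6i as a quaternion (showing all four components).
-8 - 6i + 0j + 0k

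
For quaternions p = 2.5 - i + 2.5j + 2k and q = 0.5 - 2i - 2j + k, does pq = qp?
No: pq = 2.25 + i - 6.75j + 10.5k ≠ 2.25 - 12i - 0.75j - 3.5k = qp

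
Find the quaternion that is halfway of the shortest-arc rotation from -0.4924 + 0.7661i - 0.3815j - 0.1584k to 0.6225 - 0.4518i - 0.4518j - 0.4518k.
-0.6642 + 0.7256i + 0.0419j + 0.1748k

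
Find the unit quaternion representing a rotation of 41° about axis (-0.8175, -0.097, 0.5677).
0.9367 - 0.2863i - 0.034j + 0.1988k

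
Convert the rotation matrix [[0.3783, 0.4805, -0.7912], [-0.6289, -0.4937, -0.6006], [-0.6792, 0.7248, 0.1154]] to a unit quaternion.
0.5 + 0.6627i - 0.056j - 0.5547k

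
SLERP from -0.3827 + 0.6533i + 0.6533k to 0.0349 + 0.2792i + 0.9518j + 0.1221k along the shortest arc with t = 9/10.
-0.0186 + 0.3561i + 0.9114j + 0.2056k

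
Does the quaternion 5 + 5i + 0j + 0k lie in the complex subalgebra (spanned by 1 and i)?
Yes. The quaternion 5 + 5i has j- and k-coefficients y = z = 0, so it lies in the complex subalgebra spanned by 1 and i.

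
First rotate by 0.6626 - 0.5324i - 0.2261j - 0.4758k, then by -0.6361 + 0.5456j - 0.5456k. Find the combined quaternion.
-0.5577 - 0.0443i + 0.7958j + 0.2316k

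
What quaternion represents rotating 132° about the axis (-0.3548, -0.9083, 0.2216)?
0.4067 - 0.3241i - 0.8298j + 0.2024k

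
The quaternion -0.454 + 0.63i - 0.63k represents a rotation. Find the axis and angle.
axis = (√2/2, 0, -√2/2), θ = 234°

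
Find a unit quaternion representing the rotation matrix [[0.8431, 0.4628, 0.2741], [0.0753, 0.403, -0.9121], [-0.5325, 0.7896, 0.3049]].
0.7986 + 0.5327i + 0.2525j - 0.1213k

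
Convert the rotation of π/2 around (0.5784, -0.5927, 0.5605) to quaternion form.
0.7071 + 0.409i - 0.4191j + 0.3963k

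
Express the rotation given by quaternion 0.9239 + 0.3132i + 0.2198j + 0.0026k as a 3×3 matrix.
[[0.9034, 0.1329, 0.4078], [0.1425, 0.8038, -0.5776], [-0.4045, 0.5799, 0.7072]]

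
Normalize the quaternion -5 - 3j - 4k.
-0.7071 - 0.4243j - 0.5657k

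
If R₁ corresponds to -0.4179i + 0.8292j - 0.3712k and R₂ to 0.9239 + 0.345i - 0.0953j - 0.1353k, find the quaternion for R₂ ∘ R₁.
0.173 - 0.2385i + 0.9507j - 0.0967k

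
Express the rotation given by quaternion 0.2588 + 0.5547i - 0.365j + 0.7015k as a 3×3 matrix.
[[-0.2507, -0.768, 0.5893], [-0.0418, -0.5996, -0.7992], [0.9672, -0.225, 0.1182]]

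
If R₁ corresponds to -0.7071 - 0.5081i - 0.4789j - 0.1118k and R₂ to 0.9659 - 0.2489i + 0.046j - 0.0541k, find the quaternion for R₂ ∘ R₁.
-0.7935 - 0.3458i - 0.4954j + 0.0728k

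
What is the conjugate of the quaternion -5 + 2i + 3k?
-5 - 2i - 3k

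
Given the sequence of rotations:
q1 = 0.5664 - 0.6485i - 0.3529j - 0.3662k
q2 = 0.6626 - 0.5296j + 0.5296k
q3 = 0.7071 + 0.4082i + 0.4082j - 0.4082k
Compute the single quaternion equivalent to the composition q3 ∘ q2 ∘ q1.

q2 · q1 = 0.3823 - 0.0489i - 0.8772j - 0.2861k
q3 · q2 · q1 = 0.5316 - 0.3534i - 0.3275j - 0.6965k
0.5316 - 0.3534i - 0.3275j - 0.6965k


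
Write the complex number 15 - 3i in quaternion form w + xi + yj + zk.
15 - 3i + 0j + 0k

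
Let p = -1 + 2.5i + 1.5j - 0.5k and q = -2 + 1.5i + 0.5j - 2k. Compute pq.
-3.5 - 9.25i + 0.75j + 2k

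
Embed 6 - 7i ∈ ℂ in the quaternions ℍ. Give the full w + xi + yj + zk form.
6 - 7i + 0j + 0k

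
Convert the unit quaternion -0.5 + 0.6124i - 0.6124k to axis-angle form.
axis = (√2/2, 0, -√2/2), θ = 4π/3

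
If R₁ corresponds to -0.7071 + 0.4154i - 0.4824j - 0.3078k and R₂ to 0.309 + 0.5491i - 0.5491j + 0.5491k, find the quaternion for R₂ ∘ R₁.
-0.5425 + 0.174i + 0.6363j - 0.5202k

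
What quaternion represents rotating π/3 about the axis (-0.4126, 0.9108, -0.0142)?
0.866 - 0.2063i + 0.4554j - 0.0071k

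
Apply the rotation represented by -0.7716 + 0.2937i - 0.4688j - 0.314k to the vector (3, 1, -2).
(-0.748, -0.237, -3.658)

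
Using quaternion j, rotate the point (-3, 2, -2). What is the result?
(3, 2, 2)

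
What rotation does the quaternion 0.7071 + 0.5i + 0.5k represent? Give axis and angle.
axis = (√2/2, 0, √2/2), θ = π/2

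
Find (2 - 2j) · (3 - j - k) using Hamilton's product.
4 + 2i - 8j - 2k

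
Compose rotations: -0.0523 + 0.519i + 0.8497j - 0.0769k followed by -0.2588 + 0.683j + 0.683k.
-0.5143 - 0.7672i + 0.0989j - 0.3703k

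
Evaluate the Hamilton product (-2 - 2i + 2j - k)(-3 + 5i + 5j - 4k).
2 - 7i - 29j - 9k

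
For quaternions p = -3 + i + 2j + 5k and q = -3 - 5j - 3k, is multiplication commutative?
No: pq = 34 + 16i + 12j - 11k ≠ 34 - 22i + 6j - k = qp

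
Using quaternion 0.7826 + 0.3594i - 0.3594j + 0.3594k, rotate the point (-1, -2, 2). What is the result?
(0.55, -2.913, -0.463)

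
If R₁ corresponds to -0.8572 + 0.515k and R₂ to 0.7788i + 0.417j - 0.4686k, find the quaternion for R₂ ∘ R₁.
0.2413 - 0.4528i - 0.7585j + 0.4017k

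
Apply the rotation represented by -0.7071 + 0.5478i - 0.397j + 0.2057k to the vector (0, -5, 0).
(0.72, -1.576, 4.69)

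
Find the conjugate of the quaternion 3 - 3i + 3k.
3 + 3i - 3k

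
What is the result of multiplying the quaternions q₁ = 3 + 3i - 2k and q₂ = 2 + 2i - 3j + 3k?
6 + 6i - 22j - 4k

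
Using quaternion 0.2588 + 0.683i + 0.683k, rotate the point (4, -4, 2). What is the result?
(3.548, 4.171, 2.452)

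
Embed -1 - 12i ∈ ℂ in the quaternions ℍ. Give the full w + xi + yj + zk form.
-1 - 12i + 0j + 0k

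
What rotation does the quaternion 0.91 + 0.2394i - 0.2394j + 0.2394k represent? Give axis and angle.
axis = (√3/3, -√3/3, √3/3), θ = 49°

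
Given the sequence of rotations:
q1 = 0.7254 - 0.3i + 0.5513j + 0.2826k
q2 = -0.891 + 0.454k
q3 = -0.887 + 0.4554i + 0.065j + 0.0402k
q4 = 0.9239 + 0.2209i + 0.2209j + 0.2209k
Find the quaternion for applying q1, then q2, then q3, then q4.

q2 · q1 = -0.7746 + 0.017i - 0.6274j + 0.0775k
q3 · q2 · q1 = 0.717 - 0.3376i + 0.4715j - 0.3867k
q4 · q3 · q2 · q1 = 0.7183 - 0.3431i + 0.6049j - 0.0202k
0.7183 - 0.3431i + 0.6049j - 0.0202k


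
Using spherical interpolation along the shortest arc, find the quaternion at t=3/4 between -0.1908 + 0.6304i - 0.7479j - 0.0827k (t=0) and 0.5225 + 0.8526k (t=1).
-0.5263 + 0.2193i - 0.2602j - 0.7792k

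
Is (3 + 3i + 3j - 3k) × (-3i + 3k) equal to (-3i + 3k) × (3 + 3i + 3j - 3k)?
No: pq = 18 + 18k ≠ 18 - 18i = qp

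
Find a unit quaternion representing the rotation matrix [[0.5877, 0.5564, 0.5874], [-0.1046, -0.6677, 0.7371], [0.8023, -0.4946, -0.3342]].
-0.3827 + 0.8046i + 0.1404j + 0.4318k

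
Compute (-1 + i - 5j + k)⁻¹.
-0.0357 - 0.0357i + 0.1786j - 0.0357k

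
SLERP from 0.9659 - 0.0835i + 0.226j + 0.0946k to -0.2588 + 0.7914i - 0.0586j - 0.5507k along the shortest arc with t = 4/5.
0.4709 - 0.7143i + 0.1085j + 0.5063k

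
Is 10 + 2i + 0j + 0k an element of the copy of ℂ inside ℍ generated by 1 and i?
Yes. The quaternion 10 + 2i has j- and k-coefficients y = z = 0, so it lies in the complex subalgebra spanned by 1 and i.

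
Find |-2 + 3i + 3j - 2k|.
√26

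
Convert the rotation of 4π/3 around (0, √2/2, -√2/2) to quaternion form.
-0.5 + 0.6124j - 0.6124k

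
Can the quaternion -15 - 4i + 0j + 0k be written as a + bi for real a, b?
Yes. The quaternion -15 - 4i has j- and k-coefficients y = z = 0, so it lies in the complex subalgebra spanned by 1 and i.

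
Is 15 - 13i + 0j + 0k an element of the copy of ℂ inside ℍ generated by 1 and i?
Yes. The quaternion 15 - 13i has j- and k-coefficients y = z = 0, so it lies in the complex subalgebra spanned by 1 and i.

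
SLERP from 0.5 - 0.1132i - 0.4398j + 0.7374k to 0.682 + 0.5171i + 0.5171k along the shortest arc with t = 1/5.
0.5716 + 0.0216i - 0.3679j + 0.7331k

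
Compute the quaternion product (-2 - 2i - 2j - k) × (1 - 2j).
-6 - 4i + 2j + 3k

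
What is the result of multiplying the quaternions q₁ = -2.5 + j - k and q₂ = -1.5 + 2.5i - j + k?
5.75 - 6.25i - 1.5j - 3.5k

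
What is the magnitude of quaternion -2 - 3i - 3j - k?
√23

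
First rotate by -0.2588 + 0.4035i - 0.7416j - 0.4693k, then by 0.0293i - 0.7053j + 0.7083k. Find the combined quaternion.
-0.2025 + 0.8487i + 0.4821j + 0.0796k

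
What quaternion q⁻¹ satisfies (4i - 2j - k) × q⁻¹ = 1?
-0.1905i + 0.0952j + 0.0476k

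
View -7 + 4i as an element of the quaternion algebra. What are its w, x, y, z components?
-7 + 4i + 0j + 0k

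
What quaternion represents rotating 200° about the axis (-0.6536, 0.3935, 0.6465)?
-0.1736 - 0.6437i + 0.3875j + 0.6367k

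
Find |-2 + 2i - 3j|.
√17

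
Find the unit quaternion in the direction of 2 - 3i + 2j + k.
0.4714 - 0.7071i + 0.4714j + 0.2357k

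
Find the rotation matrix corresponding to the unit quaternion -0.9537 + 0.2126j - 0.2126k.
[[0.8192, -0.4055, -0.4055], [0.4055, 0.9096, -0.0904], [0.4055, -0.0904, 0.9096]]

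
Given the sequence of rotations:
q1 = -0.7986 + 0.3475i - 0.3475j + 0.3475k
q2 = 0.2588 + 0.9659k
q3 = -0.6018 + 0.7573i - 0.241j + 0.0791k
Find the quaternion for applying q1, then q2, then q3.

q2 · q1 = -0.5423 + 0.4256i + 0.2457j - 0.6814k
q3 · q2 · q1 = 0.1172 - 0.522i + 0.5325j + 0.6558k
0.1172 - 0.522i + 0.5325j + 0.6558k


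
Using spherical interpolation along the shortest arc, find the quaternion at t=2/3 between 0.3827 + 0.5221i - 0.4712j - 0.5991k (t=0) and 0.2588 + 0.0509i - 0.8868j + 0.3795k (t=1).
0.365 + 0.2623i - 0.8924j + 0.0405k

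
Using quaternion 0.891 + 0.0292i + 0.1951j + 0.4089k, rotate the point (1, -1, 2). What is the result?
(2.05, 0.291, 1.309)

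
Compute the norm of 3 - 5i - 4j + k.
√51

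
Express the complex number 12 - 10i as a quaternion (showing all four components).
12 - 10i + 0j + 0k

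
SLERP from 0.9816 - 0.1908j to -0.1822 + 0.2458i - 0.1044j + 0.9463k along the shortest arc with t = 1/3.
0.887 - 0.1128i - 0.1082j - 0.4344k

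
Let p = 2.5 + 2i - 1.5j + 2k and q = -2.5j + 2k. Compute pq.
-7.75 + 2i - 10.25j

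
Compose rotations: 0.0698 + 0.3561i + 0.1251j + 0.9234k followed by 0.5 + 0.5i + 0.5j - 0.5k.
0.256 + 0.7372i - 0.5423j + 0.3113k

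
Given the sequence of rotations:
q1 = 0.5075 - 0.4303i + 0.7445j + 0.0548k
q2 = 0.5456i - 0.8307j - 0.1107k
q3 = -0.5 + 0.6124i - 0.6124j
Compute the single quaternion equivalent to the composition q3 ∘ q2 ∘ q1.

q2 · q1 = 0.8593 + 0.3138i - 0.4038j - 0.0074k
q3 · q2 · q1 = -0.8691 + 0.3739i - 0.3198j - 0.0514k
-0.8691 + 0.3739i - 0.3198j - 0.0514k


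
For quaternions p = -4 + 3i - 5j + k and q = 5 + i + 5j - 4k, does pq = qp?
No: pq = 6 + 26i - 32j + 41k ≠ 6 - 4i - 58j + k = qp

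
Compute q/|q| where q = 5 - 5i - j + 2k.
0.6742 - 0.6742i - 0.1348j + 0.2697k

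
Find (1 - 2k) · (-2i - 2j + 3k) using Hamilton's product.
6 - 6i + 2j + 3k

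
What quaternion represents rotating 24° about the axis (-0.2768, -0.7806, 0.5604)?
0.9781 - 0.0575i - 0.1623j + 0.1165k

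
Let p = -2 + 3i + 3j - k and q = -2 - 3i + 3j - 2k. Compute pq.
2 - 3i - 3j + 24k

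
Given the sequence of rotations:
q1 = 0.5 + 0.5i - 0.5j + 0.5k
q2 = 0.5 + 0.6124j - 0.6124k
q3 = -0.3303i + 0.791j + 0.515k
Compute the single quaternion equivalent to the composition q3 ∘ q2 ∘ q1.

q2 · q1 = 0.8624 + 0.25i - 0.25j - 0.3624k
q3 · q2 · q1 = 0.467 - 0.4428i + 0.6912j + 0.329k
0.467 - 0.4428i + 0.6912j + 0.329k


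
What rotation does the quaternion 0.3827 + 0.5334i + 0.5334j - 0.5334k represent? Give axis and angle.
axis = (√3/3, √3/3, -√3/3), θ = 3π/4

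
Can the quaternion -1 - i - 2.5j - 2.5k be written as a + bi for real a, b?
No. The quaternion -1 - i - 2.5j - 2.5k has j-coefficient y = -2.5 and k-coefficient z = -2.5, not both zero, so it does not lie in the complex subalgebra spanned by 1 and i.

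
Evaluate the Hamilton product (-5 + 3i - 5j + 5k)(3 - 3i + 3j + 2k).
-1 - i - 51j - k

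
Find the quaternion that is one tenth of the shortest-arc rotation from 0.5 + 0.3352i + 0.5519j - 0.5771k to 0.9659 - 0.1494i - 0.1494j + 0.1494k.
0.6081 + 0.3003i + 0.5074j - 0.5315k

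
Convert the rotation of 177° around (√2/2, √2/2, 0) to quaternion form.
0.0262 + 0.7069i + 0.7069j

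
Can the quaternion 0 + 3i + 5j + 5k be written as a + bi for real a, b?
No. The quaternion 3i + 5j + 5k has j-coefficient y = 5 and k-coefficient z = 5, not both zero, so it does not lie in the complex subalgebra spanned by 1 and i.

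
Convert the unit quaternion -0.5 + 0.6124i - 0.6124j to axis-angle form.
axis = (√2/2, -√2/2, 0), θ = 4π/3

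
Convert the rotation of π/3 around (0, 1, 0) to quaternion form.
0.866 + 0.5j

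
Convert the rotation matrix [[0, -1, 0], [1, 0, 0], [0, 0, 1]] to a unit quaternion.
0.7071 + 0.7071k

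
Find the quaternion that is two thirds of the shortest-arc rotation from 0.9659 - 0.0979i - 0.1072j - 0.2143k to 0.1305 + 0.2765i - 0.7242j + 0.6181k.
0.5822 + 0.1878i - 0.6691j + 0.422k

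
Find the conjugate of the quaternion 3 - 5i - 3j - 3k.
3 + 5i + 3j + 3k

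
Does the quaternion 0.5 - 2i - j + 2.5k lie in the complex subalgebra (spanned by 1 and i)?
No. The quaternion 0.5 - 2i - j + 2.5k has j-coefficient y = -1 and k-coefficient z = 2.5, not both zero, so it does not lie in the complex subalgebra spanned by 1 and i.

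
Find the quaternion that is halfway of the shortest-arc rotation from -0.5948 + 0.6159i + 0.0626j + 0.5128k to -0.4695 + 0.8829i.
-0.5574 + 0.7849i + 0.0328j + 0.2686k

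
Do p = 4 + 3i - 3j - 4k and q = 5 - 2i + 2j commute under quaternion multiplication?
No: pq = 32 + 15i + j - 20k ≠ 32 - i - 15j - 20k = qp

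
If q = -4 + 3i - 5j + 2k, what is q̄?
-4 - 3i + 5j - 2k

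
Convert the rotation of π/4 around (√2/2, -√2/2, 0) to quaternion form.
0.9239 + 0.2706i - 0.2706j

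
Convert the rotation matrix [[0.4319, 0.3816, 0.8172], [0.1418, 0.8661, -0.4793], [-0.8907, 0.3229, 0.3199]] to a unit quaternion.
0.809 + 0.2479i + 0.5278j - 0.0741k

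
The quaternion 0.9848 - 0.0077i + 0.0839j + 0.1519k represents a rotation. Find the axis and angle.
axis = (-0.0443, 0.483, 0.8745), θ = 20°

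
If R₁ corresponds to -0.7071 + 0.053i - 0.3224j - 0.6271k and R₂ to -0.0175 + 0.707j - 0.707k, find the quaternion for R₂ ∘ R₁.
-0.203 - 0.6722i - 0.5317j + 0.4734k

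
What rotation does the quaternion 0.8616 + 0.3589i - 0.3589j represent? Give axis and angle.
axis = (√2/2, -√2/2, 0), θ = 61°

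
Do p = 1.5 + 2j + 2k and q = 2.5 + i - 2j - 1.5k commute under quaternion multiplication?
No: pq = 10.75 + 2.5i + 4j + 0.75k ≠ 10.75 + 0.5i + 4.75k = qp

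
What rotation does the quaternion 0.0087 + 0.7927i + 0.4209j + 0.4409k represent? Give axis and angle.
axis = (0.7927, 0.4209, 0.4409), θ = 179°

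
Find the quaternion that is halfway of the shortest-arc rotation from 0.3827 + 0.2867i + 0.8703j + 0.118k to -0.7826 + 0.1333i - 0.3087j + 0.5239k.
0.6801 + 0.0895i + 0.688j - 0.2369k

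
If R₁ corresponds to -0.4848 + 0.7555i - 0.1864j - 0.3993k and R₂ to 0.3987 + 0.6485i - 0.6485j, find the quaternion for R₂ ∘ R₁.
-0.8041 + 0.2458i + 0.499j + 0.2099k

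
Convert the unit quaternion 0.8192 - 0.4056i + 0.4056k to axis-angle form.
axis = (-√2/2, 0, √2/2), θ = 70°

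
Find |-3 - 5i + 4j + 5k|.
√75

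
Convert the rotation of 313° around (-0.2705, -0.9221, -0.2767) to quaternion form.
-0.9171 - 0.1079i - 0.3677j - 0.1103k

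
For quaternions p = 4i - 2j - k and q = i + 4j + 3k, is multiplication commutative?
No: pq = 7 - 2i - 13j + 18k ≠ 7 + 2i + 13j - 18k = qp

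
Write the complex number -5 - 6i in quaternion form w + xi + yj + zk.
-5 - 6i + 0j + 0k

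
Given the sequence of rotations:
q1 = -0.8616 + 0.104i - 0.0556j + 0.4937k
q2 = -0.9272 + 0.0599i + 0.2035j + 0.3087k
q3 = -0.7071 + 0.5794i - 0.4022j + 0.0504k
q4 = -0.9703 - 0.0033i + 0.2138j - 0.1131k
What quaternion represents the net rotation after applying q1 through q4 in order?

q2 · q1 = 0.6516 - 0.0304i - 0.1213j - 0.7482k
q3 · q2 · q1 = -0.4542 + 0.7061i + 0.2557j + 0.4794k
q4 · q3 · q2 · q1 = 0.4426 - 0.5522i - 0.4235j - 0.5656k
0.4426 - 0.5522i - 0.4235j - 0.5656k


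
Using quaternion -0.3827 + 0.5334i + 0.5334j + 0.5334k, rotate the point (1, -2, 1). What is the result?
(-1.932, 1.414, 0.518)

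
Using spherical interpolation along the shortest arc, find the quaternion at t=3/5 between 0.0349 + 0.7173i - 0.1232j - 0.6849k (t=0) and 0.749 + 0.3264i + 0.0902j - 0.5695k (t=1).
0.5049 + 0.5339i + 0.0039j - 0.6782k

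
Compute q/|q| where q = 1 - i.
0.7071 - 0.7071i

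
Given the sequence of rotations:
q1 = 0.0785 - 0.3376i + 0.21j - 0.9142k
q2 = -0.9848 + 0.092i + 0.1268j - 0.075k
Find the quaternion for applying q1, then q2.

q2 · q1 = -0.1414 + 0.2395i - 0.0874j + 0.9565k
-0.1414 + 0.2395i - 0.0874j + 0.9565k


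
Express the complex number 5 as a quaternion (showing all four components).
5 + 0i + 0j + 0k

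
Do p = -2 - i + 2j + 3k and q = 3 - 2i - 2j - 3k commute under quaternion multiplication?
No: pq = 5 + i + j + 21k ≠ 5 + i + 19j + 9k = qp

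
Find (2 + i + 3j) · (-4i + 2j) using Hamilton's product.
-2 - 8i + 4j + 14k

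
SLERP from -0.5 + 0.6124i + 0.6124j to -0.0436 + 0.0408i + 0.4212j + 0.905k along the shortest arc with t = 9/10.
-0.1075 + 0.1197i + 0.4818j + 0.8614k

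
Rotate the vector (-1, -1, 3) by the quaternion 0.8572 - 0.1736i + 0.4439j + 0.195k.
(2.039, 0.368, 2.59)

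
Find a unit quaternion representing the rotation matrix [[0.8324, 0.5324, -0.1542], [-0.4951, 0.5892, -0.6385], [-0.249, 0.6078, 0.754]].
0.891 + 0.3497i + 0.0266j - 0.2883k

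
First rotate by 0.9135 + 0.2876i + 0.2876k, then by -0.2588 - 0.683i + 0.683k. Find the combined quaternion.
-0.2364 - 0.6984i + 0.3929j + 0.5495k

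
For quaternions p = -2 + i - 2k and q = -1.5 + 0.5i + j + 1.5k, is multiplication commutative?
No: pq = 5.5 - 0.5i - 4.5j + k ≠ 5.5 - 4.5i + 0.5j - k = qp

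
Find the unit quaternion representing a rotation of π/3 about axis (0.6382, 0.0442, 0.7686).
0.866 + 0.3191i + 0.0221j + 0.3843k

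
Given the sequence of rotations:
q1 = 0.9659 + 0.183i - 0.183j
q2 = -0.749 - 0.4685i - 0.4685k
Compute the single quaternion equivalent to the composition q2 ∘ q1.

q2 · q1 = -0.6377 - 0.6753i + 0.0513j - 0.3668k
-0.6377 - 0.6753i + 0.0513j - 0.3668k


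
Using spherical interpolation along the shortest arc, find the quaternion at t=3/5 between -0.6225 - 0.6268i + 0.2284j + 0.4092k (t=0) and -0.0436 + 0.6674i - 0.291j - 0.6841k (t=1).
-0.2416 - 0.6965i + 0.2843j + 0.613k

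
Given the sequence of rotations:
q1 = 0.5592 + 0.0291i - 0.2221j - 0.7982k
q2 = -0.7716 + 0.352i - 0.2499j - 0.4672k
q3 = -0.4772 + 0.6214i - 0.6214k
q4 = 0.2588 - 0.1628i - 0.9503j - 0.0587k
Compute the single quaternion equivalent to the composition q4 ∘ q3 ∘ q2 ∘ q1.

q2 · q1 = -0.8701 + 0.2701i + 0.299j + 0.2837k
q3 · q2 · q1 = 0.4237 - 0.4838i - 0.4868j + 0.5911k
q4 · q3 · q2 · q1 = -0.397 - 0.7845i - 0.404j - 0.2524k
-0.397 - 0.7845i - 0.404j - 0.2524k


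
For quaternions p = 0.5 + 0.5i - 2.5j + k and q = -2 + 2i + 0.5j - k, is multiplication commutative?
No: pq = 0.25 + 2i + 7.75j + 2.75k ≠ 0.25 - 2i + 2.75j - 7.75k = qp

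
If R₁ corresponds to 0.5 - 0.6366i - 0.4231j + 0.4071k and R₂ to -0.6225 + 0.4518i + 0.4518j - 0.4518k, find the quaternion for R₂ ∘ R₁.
0.3515 + 0.615i + 0.593j - 0.3829k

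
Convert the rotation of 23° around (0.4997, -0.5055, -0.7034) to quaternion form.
0.9799 + 0.0996i - 0.1008j - 0.1402k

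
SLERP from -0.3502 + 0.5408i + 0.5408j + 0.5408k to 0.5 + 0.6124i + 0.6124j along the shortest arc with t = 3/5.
0.1753 + 0.6724i + 0.6724j + 0.2552k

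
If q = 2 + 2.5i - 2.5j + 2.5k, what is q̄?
2 - 2.5i + 2.5j - 2.5k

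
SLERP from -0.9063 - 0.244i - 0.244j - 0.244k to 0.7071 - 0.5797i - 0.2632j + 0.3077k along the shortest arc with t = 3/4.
-0.8459 + 0.3997i + 0.1418j - 0.3233k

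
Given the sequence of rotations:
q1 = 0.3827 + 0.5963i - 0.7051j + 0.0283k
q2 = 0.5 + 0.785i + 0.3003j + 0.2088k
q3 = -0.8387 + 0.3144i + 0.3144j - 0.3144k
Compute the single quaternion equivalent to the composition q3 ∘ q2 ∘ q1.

q2 · q1 = -0.0709 + 0.7543i - 0.1353j - 0.6385k
q3 · q2 · q1 = -0.3359 - 0.8982i + 0.0548j + 0.2781k
-0.3359 - 0.8982i + 0.0548j + 0.2781k


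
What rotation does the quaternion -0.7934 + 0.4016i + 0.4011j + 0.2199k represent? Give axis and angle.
axis = (0.6598, 0.6589, 0.3613), θ = 285°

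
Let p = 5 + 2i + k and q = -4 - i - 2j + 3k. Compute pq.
-21 - 11i - 17j + 7k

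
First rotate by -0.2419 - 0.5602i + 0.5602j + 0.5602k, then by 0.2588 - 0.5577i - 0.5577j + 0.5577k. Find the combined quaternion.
-0.375 - 0.6349i + 0.2799j - 0.6148k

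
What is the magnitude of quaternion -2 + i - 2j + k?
√10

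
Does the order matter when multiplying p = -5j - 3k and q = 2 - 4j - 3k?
Yes: pq = -29 + 3i - 10j - 6k ≠ -29 - 3i - 10j - 6k = qp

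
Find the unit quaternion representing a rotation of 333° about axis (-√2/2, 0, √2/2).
-0.9724 - 0.1651i + 0.1651k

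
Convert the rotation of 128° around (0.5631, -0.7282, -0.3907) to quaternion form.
0.4384 + 0.5061i - 0.6545j - 0.3512k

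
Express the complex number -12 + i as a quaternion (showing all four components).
-12 + i + 0j + 0k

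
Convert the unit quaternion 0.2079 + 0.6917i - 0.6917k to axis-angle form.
axis = (√2/2, 0, -√2/2), θ = 156°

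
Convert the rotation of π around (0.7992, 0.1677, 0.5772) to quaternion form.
0.7992i + 0.1677j + 0.5772k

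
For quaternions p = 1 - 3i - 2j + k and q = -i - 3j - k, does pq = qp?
No: pq = -8 + 4i - 7j + 6k ≠ -8 - 6i + j - 8k = qp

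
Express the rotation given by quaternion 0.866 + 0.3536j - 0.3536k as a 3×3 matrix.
[[0.4999, 0.6124, 0.6124], [-0.6124, 0.7499, -0.2501], [-0.6124, -0.2501, 0.7499]]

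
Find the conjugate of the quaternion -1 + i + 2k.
-1 - i - 2k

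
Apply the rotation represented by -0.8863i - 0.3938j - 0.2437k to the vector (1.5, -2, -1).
(-0.971, 2.235, 1.145)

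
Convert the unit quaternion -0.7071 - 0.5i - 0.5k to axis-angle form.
axis = (-√2/2, 0, -√2/2), θ = 3π/2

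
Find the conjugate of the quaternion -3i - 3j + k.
3i + 3j - k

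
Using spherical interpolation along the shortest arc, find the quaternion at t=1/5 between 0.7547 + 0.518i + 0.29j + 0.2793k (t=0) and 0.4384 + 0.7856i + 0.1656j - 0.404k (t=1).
0.7287 + 0.6088i + 0.2794j + 0.1428k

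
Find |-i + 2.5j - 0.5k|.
2.739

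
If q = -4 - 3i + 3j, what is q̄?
-4 + 3i - 3j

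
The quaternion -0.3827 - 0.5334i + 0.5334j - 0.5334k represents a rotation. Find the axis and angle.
axis = (-√3/3, √3/3, -√3/3), θ = 5π/4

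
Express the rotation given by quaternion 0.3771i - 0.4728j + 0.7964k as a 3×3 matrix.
[[-0.7156, -0.3566, 0.6006], [-0.3566, -0.5529, -0.7531], [0.6006, -0.7531, 0.2685]]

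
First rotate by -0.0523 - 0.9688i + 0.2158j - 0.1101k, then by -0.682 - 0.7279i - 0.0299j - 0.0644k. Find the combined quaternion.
-0.6702 + 0.716i - 0.1634j - 0.1076k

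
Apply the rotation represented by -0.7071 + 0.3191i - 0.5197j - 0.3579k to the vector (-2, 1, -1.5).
(-2.005, -1.044, 1.463)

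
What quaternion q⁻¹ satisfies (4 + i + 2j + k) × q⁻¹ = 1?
0.1818 - 0.0455i - 0.0909j - 0.0455k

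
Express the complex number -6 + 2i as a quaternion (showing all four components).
-6 + 2i + 0j + 0k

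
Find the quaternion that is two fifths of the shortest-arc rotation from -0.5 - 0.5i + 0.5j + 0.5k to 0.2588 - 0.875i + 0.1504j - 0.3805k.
-0.2366 - 0.8412i + 0.4548j + 0.1717k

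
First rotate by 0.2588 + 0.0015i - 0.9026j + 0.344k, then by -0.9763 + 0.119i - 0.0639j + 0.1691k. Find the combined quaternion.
-0.3687 + 0.16i + 0.824j - 0.3994k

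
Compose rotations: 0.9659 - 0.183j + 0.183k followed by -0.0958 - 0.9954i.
-0.0925 - 0.9615i + 0.1997j + 0.1646k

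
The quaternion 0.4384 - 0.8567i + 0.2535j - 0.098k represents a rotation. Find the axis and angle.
axis = (-0.9532, 0.282, -0.109), θ = 128°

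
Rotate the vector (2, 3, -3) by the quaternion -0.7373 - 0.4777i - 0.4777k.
(-2.395, 3.784, 1.395)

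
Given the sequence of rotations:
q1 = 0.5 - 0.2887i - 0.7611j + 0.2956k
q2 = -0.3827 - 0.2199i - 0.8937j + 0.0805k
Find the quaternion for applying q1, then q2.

q2 · q1 = -0.9588 - 0.2024i - 0.1138j - 0.1635k
-0.9588 - 0.2024i - 0.1138j - 0.1635k


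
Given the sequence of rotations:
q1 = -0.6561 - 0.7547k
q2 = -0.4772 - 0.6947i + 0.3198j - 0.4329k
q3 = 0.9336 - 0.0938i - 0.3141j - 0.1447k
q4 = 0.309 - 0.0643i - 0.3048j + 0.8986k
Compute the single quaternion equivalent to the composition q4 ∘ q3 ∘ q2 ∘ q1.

q2 · q1 = -0.0136 + 0.2144i - 0.7341j + 0.6442k
q3 · q2 · q1 = -0.13 - 0.1071i - 0.6517j + 0.7396k
q4 · q3 · q2 · q1 = -0.9103 + 0.3355i - 0.2104j + 0.121k
-0.9103 + 0.3355i - 0.2104j + 0.121k


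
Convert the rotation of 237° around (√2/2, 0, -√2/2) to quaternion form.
-0.4772 + 0.6214i - 0.6214k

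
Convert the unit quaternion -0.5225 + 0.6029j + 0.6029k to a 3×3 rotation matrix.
[[-0.454, 0.63, -0.63], [-0.63, 0.273, 0.727], [0.63, 0.727, 0.273]]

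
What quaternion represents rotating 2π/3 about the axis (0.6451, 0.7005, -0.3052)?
0.5 + 0.5587i + 0.6067j - 0.2643k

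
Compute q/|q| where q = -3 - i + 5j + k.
-0.5 - 0.1667i + 0.8333j + 0.1667k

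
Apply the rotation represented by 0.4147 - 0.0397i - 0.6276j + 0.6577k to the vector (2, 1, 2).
(-2.947, -0.263, 0.496)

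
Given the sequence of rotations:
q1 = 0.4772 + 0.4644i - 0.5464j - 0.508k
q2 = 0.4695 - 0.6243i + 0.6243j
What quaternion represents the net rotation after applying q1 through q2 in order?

q2 · q1 = 0.8551 - 0.397i - 0.2758j - 0.1873k
0.8551 - 0.397i - 0.2758j - 0.1873k


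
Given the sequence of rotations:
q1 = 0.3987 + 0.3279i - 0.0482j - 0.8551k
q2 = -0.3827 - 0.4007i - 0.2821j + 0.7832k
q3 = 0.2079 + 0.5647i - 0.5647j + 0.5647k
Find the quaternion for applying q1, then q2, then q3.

q2 · q1 = 0.6349 - 0.0063i - 0.1799j + 0.7513k
q3 · q2 · q1 = -0.3903 + 0.0345i - 0.8237j + 0.4096k
-0.3903 + 0.0345i - 0.8237j + 0.4096k


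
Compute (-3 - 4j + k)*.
-3 + 4j - k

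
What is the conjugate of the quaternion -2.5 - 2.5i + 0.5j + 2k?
-2.5 + 2.5i - 0.5j - 2k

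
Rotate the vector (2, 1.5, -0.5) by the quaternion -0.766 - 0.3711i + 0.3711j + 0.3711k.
(1.76, -0.868, 1.628)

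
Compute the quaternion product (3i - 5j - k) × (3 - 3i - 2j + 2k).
1 - 3i - 18j - 24k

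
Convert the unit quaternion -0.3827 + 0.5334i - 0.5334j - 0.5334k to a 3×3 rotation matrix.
[[-0.1381, -0.9773, -0.1608], [-0.1608, -0.1381, 0.9773], [-0.9773, 0.1608, -0.1381]]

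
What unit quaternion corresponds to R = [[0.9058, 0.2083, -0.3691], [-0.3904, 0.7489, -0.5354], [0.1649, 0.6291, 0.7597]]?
0.9239 + 0.3151i - 0.1445j - 0.162k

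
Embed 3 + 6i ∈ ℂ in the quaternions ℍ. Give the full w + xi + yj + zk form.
3 + 6i + 0j + 0k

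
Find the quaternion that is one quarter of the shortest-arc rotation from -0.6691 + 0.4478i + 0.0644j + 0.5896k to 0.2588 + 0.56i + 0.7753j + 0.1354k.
-0.495 + 0.5816i + 0.3208j + 0.5602k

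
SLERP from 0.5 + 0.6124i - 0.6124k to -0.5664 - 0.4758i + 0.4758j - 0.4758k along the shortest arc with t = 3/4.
0.6492 + 0.6086i - 0.4072j + 0.2058k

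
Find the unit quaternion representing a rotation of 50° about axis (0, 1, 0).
0.9063 + 0.4226j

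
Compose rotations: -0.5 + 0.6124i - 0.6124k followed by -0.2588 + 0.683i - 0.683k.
-0.7071 - 0.5i + 0.5k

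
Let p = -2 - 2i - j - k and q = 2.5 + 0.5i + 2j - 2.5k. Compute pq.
-4.5 - 1.5i - 12j - k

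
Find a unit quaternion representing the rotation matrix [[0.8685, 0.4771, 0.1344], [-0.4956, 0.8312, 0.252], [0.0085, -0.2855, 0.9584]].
0.9563 - 0.1405i + 0.0329j - 0.2543k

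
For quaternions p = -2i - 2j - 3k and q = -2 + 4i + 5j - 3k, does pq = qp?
No: pq = 9 + 25i - 14j + 4k ≠ 9 - 17i + 22j + 8k = qp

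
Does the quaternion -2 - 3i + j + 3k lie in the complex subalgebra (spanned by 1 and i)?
No. The quaternion -2 - 3i + j + 3k has j-coefficient y = 1 and k-coefficient z = 3, not both zero, so it does not lie in the complex subalgebra spanned by 1 and i.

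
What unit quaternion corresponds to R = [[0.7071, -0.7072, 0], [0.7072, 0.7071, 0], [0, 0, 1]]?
0.9239 + 0.3827k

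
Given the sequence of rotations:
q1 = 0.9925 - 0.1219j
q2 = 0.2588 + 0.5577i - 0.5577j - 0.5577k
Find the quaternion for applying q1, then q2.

q2 · q1 = 0.1889 + 0.4855i - 0.5851j - 0.6215k
0.1889 + 0.4855i - 0.5851j - 0.6215k


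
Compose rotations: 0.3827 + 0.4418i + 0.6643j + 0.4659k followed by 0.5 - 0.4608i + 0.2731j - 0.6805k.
0.5306 + 0.6238i + 0.3507j - 0.4542k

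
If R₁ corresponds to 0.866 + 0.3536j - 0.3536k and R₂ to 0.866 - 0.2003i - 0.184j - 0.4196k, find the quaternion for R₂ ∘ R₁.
0.6666 + 0.04i + 0.076j - 0.7404k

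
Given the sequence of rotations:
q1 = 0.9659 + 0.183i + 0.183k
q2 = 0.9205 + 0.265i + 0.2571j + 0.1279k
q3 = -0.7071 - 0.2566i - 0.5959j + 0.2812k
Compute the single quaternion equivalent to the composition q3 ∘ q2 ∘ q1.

q2 · q1 = 0.8172 + 0.4715i + 0.2232j + 0.2449k
q3 · q2 · q1 = -0.3927 - 0.7518i - 0.4494j + 0.2803k
-0.3927 - 0.7518i - 0.4494j + 0.2803k


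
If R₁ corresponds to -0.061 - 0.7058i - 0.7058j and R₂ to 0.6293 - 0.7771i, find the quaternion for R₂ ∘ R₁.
-0.5869 - 0.3968i - 0.4442j + 0.5485k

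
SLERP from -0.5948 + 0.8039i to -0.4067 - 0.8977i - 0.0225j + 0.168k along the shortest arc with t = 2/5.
-0.2136 + 0.9736i + 0.0106j - 0.0795k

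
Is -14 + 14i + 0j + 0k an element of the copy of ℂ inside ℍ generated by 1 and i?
Yes. The quaternion -14 + 14i has j- and k-coefficients y = z = 0, so it lies in the complex subalgebra spanned by 1 and i.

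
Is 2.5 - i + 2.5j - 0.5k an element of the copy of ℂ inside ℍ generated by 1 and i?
No. The quaternion 2.5 - i + 2.5j - 0.5k has j-coefficient y = 2.5 and k-coefficient z = -0.5, not both zero, so it does not lie in the complex subalgebra spanned by 1 and i.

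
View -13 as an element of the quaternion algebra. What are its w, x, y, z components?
-13 + 0i + 0j + 0k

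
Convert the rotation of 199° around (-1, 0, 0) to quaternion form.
-0.165 - 0.9863i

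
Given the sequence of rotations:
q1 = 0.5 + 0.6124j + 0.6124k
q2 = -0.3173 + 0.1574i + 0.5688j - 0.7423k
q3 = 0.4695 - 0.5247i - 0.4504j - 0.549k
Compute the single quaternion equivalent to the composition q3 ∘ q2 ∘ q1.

q2 · q1 = -0.0524 + 0.8816i - 0.0063j - 0.4691k
q3 · q2 · q1 = 0.1776 + 0.6492i - 0.7095j + 0.2089k
0.1776 + 0.6492i - 0.7095j + 0.2089k


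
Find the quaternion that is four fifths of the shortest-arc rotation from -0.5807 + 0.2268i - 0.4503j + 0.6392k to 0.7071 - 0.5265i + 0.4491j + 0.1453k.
-0.7254 + 0.4935i - 0.4792j + 0.0231k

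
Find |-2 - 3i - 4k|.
√29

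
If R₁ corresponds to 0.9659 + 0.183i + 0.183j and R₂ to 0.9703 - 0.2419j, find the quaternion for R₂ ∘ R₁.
0.9815 + 0.1776i - 0.0561j + 0.0443k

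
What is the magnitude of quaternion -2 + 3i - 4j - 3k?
√38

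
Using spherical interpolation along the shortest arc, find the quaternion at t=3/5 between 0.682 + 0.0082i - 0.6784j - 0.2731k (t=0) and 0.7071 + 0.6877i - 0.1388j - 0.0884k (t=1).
0.7744 + 0.4569i - 0.3982j - 0.1817k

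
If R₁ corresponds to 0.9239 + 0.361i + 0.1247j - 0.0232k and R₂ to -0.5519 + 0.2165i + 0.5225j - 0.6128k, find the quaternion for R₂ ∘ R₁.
-0.6674 + 0.0651i + 0.1977j - 0.715k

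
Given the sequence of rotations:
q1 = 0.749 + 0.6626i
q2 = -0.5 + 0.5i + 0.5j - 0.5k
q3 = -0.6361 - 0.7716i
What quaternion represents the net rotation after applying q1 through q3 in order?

q2 · q1 = -0.7058 + 0.0432i + 0.0432j - 0.7058k
q3 · q2 · q1 = 0.4823 + 0.5171i - 0.5721j + 0.4156k
0.4823 + 0.5171i - 0.5721j + 0.4156k


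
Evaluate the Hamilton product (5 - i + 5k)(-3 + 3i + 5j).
-12 - 7i + 40j - 20k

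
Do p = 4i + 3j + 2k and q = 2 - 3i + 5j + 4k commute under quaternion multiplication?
No: pq = -11 + 10i - 16j + 33k ≠ -11 + 6i + 28j - 25k = qp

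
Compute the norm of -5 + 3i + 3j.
√43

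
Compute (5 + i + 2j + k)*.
5 - i - 2j - k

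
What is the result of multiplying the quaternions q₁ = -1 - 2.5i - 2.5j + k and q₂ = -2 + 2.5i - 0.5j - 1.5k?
8.5 + 6.75i + 4.25j + 7k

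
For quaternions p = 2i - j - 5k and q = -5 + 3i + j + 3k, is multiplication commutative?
No: pq = 10 - 8i - 16j + 30k ≠ 10 - 12i + 26j + 20k = qp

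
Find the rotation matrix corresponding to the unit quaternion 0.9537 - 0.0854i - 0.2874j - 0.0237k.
[[0.8337, 0.0943, -0.5441], [0.0039, 0.9843, 0.1765], [0.5522, -0.1493, 0.8202]]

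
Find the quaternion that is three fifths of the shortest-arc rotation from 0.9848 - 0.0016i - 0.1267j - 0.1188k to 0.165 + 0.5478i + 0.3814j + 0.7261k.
0.7024 + 0.4371i + 0.2316j + 0.5118k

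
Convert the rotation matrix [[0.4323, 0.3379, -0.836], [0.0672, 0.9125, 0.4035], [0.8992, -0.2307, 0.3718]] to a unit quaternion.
0.8241 - 0.1924i - 0.5264j - 0.0821k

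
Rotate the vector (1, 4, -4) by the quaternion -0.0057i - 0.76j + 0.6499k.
(-0.936, 4.581, -3.338)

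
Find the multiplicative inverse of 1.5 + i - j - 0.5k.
0.3333 - 0.2222i + 0.2222j + 0.1111k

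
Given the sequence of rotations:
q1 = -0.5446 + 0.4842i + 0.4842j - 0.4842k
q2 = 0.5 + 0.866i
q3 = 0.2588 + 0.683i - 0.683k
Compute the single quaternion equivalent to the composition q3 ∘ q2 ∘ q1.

q2 · q1 = -0.6916 - 0.2295i + 0.6614j + 0.1772k
q3 · q2 · q1 = 0.0988 - 0.08i + 0.2069j + 0.97k
0.0988 - 0.08i + 0.2069j + 0.97k


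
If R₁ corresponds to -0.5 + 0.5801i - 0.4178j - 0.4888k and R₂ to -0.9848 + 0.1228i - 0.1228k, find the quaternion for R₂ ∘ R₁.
0.3611 - 0.684i + 0.4002j + 0.4915k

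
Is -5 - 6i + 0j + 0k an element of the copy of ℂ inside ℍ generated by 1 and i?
Yes. The quaternion -5 - 6i has j- and k-coefficients y = z = 0, so it lies in the complex subalgebra spanned by 1 and i.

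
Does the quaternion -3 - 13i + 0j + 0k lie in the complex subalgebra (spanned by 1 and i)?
Yes. The quaternion -3 - 13i has j- and k-coefficients y = z = 0, so it lies in the complex subalgebra spanned by 1 and i.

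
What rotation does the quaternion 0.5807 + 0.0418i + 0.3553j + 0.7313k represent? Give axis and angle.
axis = (0.0513, 0.4364, 0.8983), θ = 109°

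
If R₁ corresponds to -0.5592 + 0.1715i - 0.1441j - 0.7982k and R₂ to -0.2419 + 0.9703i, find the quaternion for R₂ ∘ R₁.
-0.0311 - 0.5841i + 0.8094j + 0.0533k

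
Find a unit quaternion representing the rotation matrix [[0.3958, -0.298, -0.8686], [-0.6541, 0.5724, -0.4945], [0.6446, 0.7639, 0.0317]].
0.7071 + 0.4449i - 0.535j - 0.1259k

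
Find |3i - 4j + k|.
√26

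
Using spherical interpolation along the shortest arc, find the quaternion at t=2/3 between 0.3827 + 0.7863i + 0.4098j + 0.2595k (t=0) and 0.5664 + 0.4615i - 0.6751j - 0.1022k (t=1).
0.6129 + 0.7053i - 0.3547j + 0.032k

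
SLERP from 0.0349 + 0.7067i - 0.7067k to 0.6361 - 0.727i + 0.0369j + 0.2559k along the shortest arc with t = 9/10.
-0.5819 + 0.749i - 0.034j - 0.3151k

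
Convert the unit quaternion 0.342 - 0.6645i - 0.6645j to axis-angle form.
axis = (-√2/2, -√2/2, 0), θ = 140°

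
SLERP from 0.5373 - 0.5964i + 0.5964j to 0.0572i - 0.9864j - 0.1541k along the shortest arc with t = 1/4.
0.4286 - 0.492i + 0.7566j + 0.0439k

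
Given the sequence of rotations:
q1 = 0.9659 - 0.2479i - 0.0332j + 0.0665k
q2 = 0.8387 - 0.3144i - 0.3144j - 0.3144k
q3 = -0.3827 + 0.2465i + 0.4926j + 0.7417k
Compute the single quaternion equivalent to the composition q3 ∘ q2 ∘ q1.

q2 · q1 = 0.7426 - 0.5429i - 0.2327j - 0.3154k
q3 · q2 · q1 = 0.1982 + 0.408i + 0.1299j + 0.8816k
0.1982 + 0.408i + 0.1299j + 0.8816k


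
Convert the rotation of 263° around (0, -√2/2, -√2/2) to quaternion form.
-0.6626 - 0.5296j - 0.5296k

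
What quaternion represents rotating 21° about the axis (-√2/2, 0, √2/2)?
0.9833 - 0.1289i + 0.1289k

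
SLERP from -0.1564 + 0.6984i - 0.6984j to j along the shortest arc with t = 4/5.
-0.0347 + 0.155i - 0.9873j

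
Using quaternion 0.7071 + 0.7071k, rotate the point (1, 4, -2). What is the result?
(-4, 1, -2)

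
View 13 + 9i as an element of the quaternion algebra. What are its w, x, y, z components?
13 + 9i + 0j + 0k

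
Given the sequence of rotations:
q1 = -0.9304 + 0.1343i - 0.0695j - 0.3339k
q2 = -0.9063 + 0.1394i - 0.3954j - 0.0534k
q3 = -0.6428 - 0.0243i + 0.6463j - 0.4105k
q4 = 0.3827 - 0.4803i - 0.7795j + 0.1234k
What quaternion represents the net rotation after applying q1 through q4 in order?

q2 · q1 = 0.7792 - 0.1231i + 0.4702j + 0.3957k
q3 · q2 · q1 = -0.6453 + 0.509i + 0.2615j - 0.5061k
q4 · q3 · q2 · q1 = 0.2638 + 0.867i + 0.4228j - 0.0021k
0.2638 + 0.867i + 0.4228j - 0.0021k


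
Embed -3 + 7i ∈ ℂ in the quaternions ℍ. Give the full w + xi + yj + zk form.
-3 + 7i + 0j + 0k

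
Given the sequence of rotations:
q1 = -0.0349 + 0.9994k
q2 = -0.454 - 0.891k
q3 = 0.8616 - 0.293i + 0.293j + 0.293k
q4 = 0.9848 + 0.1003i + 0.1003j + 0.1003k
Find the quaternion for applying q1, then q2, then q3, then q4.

q2 · q1 = 0.9063 - 0.4226k
q3 · q2 · q1 = 0.9047 - 0.3894i + 0.1417j - 0.0986k
q4 · q3 · q2 · q1 = 0.9257 - 0.3168i + 0.2011j + 0.0469k
0.9257 - 0.3168i + 0.2011j + 0.0469k
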